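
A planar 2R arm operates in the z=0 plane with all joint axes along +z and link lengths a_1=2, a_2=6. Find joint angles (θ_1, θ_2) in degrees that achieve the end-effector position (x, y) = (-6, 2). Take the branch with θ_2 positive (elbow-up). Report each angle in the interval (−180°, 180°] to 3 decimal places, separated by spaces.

90.000 90.000

cos θ_2 = (40.0000−2²−6²)/(2·2·6) = 0.0000; θ_2 = 90.0000° (elbow-up)
β = atan2(2.0000,-6.0000) = 161.5651°; ψ = atan2(6.0000,2.0000) = 71.5651°
θ_1 = β − ψ = 90.0000°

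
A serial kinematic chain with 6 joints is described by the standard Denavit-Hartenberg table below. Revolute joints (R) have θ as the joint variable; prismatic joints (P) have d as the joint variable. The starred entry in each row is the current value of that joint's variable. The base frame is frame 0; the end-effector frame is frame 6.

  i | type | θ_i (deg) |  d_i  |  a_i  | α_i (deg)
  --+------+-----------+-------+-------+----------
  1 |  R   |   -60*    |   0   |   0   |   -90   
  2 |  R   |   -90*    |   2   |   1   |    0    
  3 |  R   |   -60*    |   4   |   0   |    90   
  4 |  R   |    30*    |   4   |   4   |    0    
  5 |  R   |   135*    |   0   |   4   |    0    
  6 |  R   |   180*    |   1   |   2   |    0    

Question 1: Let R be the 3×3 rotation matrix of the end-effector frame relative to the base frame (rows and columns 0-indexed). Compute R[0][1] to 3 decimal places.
End-effector y-axis (col 1 of R) = (0.7244,0.6771,0.1294)
R[0][1] = 0.7244

0.724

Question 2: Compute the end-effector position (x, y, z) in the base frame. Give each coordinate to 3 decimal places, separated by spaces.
after link 1: o_1 = (0.0000, 0.0000, 0.0000)
after link 2: o_2 = (1.7321, 1.0000, 1.0000)
after link 3: o_3 = (5.1962, 3.0000, 1.0000)
after link 4: o_4 = (4.4282, 8.3301, -0.7321)
after link 5: o_5 = (6.9978, 5.9500, -2.6639)
after link 6: o_6 = (5.4630, 7.5731, -2.5640)

5.463 7.573 -2.564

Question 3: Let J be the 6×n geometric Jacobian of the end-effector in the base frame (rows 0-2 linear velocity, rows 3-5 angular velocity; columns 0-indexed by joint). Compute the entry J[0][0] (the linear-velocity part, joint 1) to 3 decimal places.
-7.573

axis z_0 = ẑ; lever o_n−o_0 = (5.4630,7.5731,-2.5640)
cross product → J_v[:, 0] = (-7.5731,5.4630,0.0000)
J_ω[:, 0] = z_0
entry J[0][0] = -7.5731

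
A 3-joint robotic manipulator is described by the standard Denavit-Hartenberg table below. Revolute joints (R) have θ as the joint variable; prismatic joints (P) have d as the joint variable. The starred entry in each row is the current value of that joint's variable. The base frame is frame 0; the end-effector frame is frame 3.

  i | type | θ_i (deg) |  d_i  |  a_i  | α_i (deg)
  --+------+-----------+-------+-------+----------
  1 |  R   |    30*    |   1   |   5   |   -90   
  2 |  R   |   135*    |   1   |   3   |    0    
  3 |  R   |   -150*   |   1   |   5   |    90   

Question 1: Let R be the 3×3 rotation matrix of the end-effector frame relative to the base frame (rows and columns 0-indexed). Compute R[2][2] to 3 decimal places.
0.966

End-effector z-axis (col 2 of R) = (-0.2241,-0.1294,0.9659)
R[2][2] = 0.9659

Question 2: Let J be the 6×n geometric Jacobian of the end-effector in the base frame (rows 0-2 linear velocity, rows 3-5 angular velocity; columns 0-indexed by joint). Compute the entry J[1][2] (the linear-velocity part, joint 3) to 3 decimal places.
0.647

axis z_2 = (-0.5000,0.8660,0.0000); lever o_n−o_2 = (3.6826,3.2808,1.2941)
cross product → J_v[:, 2] = (1.1207,0.6470,-4.8296)
J_ω[:, 2] = z_2
entry J[1][2] = 0.6470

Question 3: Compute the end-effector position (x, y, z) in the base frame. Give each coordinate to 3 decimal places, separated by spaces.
5.676 5.586 0.173

after link 1: o_1 = (4.3301, 2.5000, 1.0000)
after link 2: o_2 = (1.9930, 2.3054, -1.1213)
after link 3: o_3 = (5.6756, 5.5862, 0.1728)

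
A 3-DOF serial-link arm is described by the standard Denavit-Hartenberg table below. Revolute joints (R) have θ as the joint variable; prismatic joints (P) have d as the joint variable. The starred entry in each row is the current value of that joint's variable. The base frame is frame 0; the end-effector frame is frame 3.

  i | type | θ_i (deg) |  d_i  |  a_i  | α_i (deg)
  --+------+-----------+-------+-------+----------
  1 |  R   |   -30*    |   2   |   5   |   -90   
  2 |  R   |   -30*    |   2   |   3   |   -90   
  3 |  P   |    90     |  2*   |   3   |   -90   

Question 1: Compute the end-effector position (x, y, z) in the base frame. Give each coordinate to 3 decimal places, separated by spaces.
after link 1: o_1 = (4.3301, -2.5000, 2.0000)
after link 2: o_2 = (7.5801, -2.0670, 3.5000)
after link 3: o_3 = (6.9462, -5.1651, 1.7679)

6.946 -5.165 1.768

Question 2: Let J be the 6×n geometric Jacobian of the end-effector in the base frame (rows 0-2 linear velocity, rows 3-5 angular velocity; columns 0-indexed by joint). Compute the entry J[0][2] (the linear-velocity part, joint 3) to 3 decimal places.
0.433

prismatic axis z_2 = (0.4330,-0.2500,-0.8660)
J_v[:, 2] = z_2; J_ω[:, 2] = (0,0,0)
entry J[0][2] = 0.4330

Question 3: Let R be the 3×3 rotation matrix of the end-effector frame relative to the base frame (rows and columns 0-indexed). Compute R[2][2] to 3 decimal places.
-0.500

End-effector z-axis (col 2 of R) = (-0.7500,0.4330,-0.5000)
R[2][2] = -0.5000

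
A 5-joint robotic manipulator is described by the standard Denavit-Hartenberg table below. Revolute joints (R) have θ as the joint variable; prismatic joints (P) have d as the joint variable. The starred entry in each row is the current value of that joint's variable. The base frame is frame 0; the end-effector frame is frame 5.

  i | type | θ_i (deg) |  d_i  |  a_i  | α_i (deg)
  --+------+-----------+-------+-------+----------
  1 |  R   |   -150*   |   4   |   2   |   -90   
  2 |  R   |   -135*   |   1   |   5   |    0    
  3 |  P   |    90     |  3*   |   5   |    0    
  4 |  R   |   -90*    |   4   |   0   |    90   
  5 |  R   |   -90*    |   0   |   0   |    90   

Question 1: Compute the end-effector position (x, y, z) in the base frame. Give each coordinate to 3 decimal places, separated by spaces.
after link 1: o_1 = (-1.7321, -1.0000, 4.0000)
after link 2: o_2 = (1.8298, -0.0983, 7.5355)
after link 3: o_3 = (0.2679, -4.4641, 11.0711)
after link 4: o_4 = (2.2679, -7.9282, 11.0711)
after link 5: o_5 = (2.2679, -7.9282, 11.0711)

2.268 -7.928 11.071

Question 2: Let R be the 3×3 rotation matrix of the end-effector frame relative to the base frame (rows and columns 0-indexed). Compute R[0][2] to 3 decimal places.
End-effector z-axis (col 2 of R) = (-0.6124,-0.3536,-0.7071)
R[0][2] = -0.6124

-0.612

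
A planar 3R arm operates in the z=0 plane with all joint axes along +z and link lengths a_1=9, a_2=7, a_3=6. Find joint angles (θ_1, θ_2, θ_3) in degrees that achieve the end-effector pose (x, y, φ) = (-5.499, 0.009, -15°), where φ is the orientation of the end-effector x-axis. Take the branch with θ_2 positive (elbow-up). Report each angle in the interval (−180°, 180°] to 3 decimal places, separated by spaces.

wrist centre = target − a_3·(cos φ, sin φ) = (-11.2946, 1.5619)
cos θ_2 = (130.0065−9²−7²)/(2·9·7) = 0.0001; θ_2 = 89.9970° (elbow-up)
β = atan2(1.5619,-11.2946) = 172.1266°; ψ = atan2(7.0000,9.0004) = 37.8739°
θ_1 = β − ψ = 134.2527°
θ_3 = φ − θ_1 − θ_2 = 120.7503° (wrapped to (-180°,180°])

134.253 89.997 120.750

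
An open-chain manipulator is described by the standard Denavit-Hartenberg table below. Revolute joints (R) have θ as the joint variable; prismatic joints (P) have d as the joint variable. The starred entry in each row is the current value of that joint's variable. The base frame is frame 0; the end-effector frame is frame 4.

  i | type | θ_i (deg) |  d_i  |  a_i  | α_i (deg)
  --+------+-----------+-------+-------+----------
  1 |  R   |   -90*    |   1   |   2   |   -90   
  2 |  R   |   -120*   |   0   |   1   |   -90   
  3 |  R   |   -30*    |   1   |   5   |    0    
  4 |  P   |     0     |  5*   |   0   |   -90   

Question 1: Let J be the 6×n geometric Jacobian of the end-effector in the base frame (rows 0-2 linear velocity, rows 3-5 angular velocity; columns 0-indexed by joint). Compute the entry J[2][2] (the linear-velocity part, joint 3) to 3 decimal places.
2.165

axis z_2 = (0.0000,-0.8660,0.5000); lever o_n−o_2 = (2.5000,-3.0311,6.7500)
cross product → J_v[:, 2] = (-4.3301,1.2500,2.1651)
J_ω[:, 2] = z_2
entry J[2][2] = 2.1651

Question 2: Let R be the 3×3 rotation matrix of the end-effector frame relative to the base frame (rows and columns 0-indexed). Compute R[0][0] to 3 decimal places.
0.500

End-effector x-axis (col 0 of R) = (0.5000,0.4330,0.7500)
R[0][0] = 0.5000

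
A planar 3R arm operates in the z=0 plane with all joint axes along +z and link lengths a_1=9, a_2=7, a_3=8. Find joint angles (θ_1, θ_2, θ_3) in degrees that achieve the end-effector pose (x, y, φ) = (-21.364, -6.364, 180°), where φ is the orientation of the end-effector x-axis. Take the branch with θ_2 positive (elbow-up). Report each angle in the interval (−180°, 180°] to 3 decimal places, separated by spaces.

wrist centre = target − a_3·(cos φ, sin φ) = (-13.3640, -6.3640)
cos θ_2 = (219.0970−9²−7²)/(2·9·7) = 0.7071; θ_2 = 44.9990° (elbow-up)
β = atan2(-6.3640,-13.3640) = -154.5360°; ψ = atan2(4.9497,13.9498) = 19.5356°
θ_1 = β − ψ = -174.0716°
θ_3 = φ − θ_1 − θ_2 = -50.9274° (wrapped to (-180°,180°])

-174.072 44.999 -50.927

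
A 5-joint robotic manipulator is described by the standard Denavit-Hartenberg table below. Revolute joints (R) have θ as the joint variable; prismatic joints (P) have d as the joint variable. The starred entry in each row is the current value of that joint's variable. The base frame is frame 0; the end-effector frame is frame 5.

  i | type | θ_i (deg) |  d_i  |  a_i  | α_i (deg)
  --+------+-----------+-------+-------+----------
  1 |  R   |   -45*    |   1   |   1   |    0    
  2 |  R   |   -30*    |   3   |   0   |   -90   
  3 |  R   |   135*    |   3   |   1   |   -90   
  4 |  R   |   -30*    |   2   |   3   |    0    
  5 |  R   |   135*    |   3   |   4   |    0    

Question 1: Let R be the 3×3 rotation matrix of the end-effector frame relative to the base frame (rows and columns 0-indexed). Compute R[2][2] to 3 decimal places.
End-effector z-axis (col 2 of R) = (-0.1830,0.6830,0.7071)
R[2][2] = 0.7071

0.707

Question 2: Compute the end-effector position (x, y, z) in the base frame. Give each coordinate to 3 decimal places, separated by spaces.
after link 1: o_1 = (0.7071, -0.7071, 1.0000)
after link 2: o_2 = (0.7071, -0.7071, 4.0000)
after link 3: o_3 = (3.4219, 0.7524, 3.2929)
after link 4: o_4 = (4.0293, 4.2811, 2.8700)
after link 5: o_5 = (-0.0624, 4.6231, 5.7234)

-0.062 4.623 5.723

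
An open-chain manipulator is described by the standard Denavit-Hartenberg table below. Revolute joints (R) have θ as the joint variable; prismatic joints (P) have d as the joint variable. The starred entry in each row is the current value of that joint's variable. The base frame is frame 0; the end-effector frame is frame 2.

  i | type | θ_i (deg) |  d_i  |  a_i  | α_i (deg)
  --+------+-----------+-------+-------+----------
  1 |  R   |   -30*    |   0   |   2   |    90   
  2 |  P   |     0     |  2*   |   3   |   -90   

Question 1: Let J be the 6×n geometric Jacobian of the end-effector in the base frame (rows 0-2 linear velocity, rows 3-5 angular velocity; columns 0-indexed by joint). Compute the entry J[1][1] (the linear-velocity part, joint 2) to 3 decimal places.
prismatic axis z_1 = (-0.5000,-0.8660,0.0000)
J_v[:, 1] = z_1; J_ω[:, 1] = (0,0,0)
entry J[1][1] = -0.8660

-0.866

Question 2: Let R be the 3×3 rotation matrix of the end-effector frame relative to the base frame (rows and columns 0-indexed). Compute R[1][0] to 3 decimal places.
-0.500

End-effector x-axis (col 0 of R) = (0.8660,-0.5000,0.0000)
R[1][0] = -0.5000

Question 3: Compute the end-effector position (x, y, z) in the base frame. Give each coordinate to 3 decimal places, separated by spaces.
3.330 -4.232 0.000

after link 1: o_1 = (1.7321, -1.0000, 0.0000)
after link 2: o_2 = (3.3301, -4.2321, 0.0000)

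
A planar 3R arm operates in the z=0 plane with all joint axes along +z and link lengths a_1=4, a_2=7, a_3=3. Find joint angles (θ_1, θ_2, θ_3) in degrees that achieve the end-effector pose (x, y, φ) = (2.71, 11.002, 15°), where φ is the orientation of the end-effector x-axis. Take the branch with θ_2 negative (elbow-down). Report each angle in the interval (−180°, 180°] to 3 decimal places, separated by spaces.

wrist centre = target − a_3·(cos φ, sin φ) = (-0.1878, 10.2255)
cos θ_2 = (104.5970−4²−7²)/(2·4·7) = 0.7071; θ_2 = -45.0014° (elbow-down)
β = atan2(10.2255,-0.1878) = 91.0520°; ψ = atan2(-4.9499,8.9496) = -28.9462°
θ_1 = β − ψ = 119.9982°
θ_3 = φ − θ_1 − θ_2 = -59.9968° (wrapped to (-180°,180°])

119.998 -45.001 -59.997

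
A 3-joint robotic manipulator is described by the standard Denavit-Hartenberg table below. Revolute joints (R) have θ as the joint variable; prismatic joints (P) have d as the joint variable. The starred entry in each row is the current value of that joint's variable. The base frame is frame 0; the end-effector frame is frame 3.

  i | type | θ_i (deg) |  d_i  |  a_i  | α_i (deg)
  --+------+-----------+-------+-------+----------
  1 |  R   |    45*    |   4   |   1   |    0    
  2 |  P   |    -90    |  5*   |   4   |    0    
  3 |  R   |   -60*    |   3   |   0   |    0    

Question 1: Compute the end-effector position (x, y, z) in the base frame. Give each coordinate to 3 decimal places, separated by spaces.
after link 1: o_1 = (0.7071, 0.7071, 4.0000)
after link 2: o_2 = (3.5355, -2.1213, 9.0000)
after link 3: o_3 = (3.5355, -2.1213, 12.0000)

3.536 -2.121 12.000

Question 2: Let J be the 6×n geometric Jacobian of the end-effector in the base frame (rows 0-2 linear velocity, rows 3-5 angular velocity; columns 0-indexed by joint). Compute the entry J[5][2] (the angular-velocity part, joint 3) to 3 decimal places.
axis z_2 = (0.0000,0.0000,1.0000); lever o_n−o_2 = (0.0000,0.0000,3.0000)
cross product → J_v[:, 2] = (0.0000,0.0000,0.0000)
J_ω[:, 2] = z_2
entry J[5][2] = 1.0000

1.000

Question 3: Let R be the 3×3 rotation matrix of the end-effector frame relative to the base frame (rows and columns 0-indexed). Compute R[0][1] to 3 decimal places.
End-effector y-axis (col 1 of R) = (0.9659,-0.2588,0.0000)
R[0][1] = 0.9659

0.966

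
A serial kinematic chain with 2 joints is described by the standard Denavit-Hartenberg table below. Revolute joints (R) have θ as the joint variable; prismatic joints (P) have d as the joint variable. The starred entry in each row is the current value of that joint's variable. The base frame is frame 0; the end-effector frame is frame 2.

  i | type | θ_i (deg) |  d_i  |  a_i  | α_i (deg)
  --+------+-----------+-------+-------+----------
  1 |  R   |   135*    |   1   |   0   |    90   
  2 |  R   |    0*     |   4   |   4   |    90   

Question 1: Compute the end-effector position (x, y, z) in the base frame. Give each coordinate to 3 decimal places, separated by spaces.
0.000 5.657 1.000

after link 1: o_1 = (0.0000, 0.0000, 1.0000)
after link 2: o_2 = (0.0000, 5.6569, 1.0000)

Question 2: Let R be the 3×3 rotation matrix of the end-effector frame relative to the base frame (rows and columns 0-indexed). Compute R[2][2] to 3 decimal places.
-1.000

End-effector z-axis (col 2 of R) = (0.0000,0.0000,-1.0000)
R[2][2] = -1.0000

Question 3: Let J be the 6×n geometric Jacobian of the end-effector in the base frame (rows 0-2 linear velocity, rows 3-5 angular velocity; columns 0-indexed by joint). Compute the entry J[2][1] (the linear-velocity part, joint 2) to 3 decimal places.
axis z_1 = (0.7071,0.7071,0.0000); lever o_n−o_1 = (0.0000,5.6569,0.0000)
cross product → J_v[:, 1] = (-0.0000,-0.0000,4.0000)
J_ω[:, 1] = z_1
entry J[2][1] = 4.0000

4.000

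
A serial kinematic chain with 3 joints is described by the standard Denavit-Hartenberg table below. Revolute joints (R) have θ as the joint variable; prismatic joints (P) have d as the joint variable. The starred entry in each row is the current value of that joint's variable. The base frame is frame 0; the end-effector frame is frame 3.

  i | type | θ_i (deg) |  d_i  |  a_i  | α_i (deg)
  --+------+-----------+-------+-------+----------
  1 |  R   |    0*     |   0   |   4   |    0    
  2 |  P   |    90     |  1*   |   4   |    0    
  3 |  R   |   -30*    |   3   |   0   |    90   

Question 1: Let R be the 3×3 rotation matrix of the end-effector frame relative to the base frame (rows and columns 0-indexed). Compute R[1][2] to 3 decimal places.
End-effector z-axis (col 2 of R) = (0.8660,-0.5000,0.0000)
R[1][2] = -0.5000

-0.500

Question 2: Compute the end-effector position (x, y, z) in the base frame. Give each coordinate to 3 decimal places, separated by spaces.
4.000 4.000 4.000

after link 1: o_1 = (4.0000, 0.0000, 0.0000)
after link 2: o_2 = (4.0000, 4.0000, 1.0000)
after link 3: o_3 = (4.0000, 4.0000, 4.0000)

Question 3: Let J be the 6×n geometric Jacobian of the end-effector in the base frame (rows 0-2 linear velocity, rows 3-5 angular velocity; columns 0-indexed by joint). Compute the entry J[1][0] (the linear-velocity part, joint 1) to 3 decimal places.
4.000

axis z_0 = ẑ; lever o_n−o_0 = (4.0000,4.0000,4.0000)
cross product → J_v[:, 0] = (-4.0000,4.0000,0.0000)
J_ω[:, 0] = z_0
entry J[1][0] = 4.0000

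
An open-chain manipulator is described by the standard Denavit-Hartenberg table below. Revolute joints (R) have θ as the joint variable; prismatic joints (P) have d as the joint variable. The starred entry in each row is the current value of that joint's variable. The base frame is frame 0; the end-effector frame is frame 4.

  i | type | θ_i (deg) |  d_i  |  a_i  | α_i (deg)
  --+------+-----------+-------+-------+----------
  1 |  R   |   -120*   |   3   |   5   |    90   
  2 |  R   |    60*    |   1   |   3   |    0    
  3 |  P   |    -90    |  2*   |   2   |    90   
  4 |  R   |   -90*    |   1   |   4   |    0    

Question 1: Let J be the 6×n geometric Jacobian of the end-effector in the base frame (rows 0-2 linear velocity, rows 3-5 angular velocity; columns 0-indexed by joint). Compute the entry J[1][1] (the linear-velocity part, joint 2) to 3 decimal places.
axis z_1 = (-0.8660,0.5000,0.0000); lever o_n−o_1 = (-0.5000,-2.8660,0.7321)
cross product → J_v[:, 1] = (0.3660,0.6340,2.7321)
J_ω[:, 1] = z_1
entry J[1][1] = 0.6340

0.634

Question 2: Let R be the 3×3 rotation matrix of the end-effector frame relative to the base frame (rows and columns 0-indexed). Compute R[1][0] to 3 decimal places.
End-effector x-axis (col 0 of R) = (0.8660,-0.5000,-0.0000)
R[1][0] = -0.5000

-0.500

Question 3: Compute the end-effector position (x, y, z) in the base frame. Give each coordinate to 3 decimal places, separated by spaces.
-3.000 -7.196 3.732

after link 1: o_1 = (-2.5000, -4.3301, 3.0000)
after link 2: o_2 = (-4.1160, -5.1292, 5.5981)
after link 3: o_3 = (-6.7141, -5.6292, 4.5981)
after link 4: o_4 = (-3.0000, -7.1962, 3.7321)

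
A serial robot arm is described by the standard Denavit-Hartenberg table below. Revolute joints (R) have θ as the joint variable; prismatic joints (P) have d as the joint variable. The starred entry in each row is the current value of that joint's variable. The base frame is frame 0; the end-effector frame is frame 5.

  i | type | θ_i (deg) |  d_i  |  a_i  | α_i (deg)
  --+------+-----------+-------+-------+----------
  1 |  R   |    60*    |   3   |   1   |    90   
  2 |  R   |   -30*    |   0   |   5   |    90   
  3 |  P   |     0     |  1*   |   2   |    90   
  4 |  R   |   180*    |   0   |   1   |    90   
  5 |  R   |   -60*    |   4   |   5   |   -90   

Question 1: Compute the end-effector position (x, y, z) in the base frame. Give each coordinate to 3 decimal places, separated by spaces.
after link 1: o_1 = (0.5000, 0.8660, 3.0000)
after link 2: o_2 = (2.6651, 4.6160, 0.5000)
after link 3: o_3 = (3.2811, 5.6830, -1.3660)
after link 4: o_4 = (2.8481, 4.9330, -0.8660)
after link 5: o_5 = (4.5155, -0.8391, -3.0801)

4.516 -0.839 -3.080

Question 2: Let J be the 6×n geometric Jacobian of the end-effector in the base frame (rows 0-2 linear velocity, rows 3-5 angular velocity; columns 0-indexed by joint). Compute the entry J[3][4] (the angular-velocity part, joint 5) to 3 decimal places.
-0.250

axis z_4 = (-0.2500,-0.4330,-0.8660); lever o_n−o_4 = (1.6675,-5.7721,-2.2141)
cross product → J_v[:, 4] = (-4.0401,-1.9976,2.1651)
J_ω[:, 4] = z_4
entry J[3][4] = -0.2500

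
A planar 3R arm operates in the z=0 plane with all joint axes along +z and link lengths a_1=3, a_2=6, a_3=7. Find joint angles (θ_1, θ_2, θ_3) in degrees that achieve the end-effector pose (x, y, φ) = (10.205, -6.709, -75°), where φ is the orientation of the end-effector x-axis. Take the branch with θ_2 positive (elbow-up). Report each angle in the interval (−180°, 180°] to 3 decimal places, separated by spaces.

-30.013 45.014 -90.001

wrist centre = target − a_3·(cos φ, sin φ) = (8.3933, 0.0525)
cos θ_2 = (70.4497−3²−6²)/(2·3·6) = 0.7069; θ_2 = 45.0139° (elbow-up)
β = atan2(0.0525,8.3933) = 0.3583°; ψ = atan2(4.2437,7.2416) = 30.3708°
θ_1 = β − ψ = -30.0125°
θ_3 = φ − θ_1 − θ_2 = -90.0013° (wrapped to (-180°,180°])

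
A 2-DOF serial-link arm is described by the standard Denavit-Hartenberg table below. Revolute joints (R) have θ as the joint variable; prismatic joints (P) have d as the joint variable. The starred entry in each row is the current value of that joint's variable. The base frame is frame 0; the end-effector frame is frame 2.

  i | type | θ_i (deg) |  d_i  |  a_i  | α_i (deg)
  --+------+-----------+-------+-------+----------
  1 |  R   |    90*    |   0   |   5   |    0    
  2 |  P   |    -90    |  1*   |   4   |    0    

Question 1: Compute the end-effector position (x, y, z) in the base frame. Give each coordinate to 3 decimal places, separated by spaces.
after link 1: o_1 = (0.0000, 5.0000, 0.0000)
after link 2: o_2 = (4.0000, 5.0000, 1.0000)

4.000 5.000 1.000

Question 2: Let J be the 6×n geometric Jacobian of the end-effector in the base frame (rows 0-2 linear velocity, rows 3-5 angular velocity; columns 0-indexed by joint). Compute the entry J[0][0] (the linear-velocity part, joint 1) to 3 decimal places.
-5.000

axis z_0 = ẑ; lever o_n−o_0 = (4.0000,5.0000,1.0000)
cross product → J_v[:, 0] = (-5.0000,4.0000,0.0000)
J_ω[:, 0] = z_0
entry J[0][0] = -5.0000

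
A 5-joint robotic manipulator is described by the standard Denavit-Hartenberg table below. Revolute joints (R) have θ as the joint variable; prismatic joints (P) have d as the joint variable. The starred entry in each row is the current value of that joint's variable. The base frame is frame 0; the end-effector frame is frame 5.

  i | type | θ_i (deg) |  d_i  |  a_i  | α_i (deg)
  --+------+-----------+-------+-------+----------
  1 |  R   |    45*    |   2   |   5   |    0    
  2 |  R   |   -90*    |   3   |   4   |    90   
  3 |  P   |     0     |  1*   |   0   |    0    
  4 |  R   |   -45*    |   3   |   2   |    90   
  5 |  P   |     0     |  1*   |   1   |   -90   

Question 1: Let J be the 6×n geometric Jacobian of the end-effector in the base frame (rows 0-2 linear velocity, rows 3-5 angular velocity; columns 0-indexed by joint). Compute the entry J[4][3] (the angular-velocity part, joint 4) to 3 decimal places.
axis z_3 = (-0.7071,-0.7071,0.0000); lever o_n−o_3 = (-1.1213,-3.1213,-2.8284)
cross product → J_v[:, 3] = (2.0000,-2.0000,1.4142)
J_ω[:, 3] = z_3
entry J[4][3] = -0.7071

-0.707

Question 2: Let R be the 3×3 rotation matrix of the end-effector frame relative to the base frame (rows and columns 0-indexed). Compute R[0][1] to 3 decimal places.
0.500

End-effector y-axis (col 1 of R) = (0.5000,-0.5000,0.7071)
R[0][1] = 0.5000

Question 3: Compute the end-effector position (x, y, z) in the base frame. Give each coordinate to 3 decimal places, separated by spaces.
after link 1: o_1 = (3.5355, 3.5355, 2.0000)
after link 2: o_2 = (6.3640, 0.7071, 5.0000)
after link 3: o_3 = (5.6569, -0.0000, 5.0000)
after link 4: o_4 = (4.5355, -3.1213, 3.5858)
after link 5: o_5 = (4.5355, -3.1213, 2.1716)

4.536 -3.121 2.172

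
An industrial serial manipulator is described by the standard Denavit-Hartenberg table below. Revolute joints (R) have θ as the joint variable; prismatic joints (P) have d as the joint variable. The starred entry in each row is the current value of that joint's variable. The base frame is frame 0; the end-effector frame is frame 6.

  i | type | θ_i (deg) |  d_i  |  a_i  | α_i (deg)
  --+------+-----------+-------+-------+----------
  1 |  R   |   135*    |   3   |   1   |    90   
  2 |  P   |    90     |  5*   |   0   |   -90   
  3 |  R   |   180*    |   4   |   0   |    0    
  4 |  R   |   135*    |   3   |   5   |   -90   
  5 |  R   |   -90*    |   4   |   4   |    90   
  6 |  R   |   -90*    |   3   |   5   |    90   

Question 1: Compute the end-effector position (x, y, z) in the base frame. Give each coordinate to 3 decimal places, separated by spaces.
after link 1: o_1 = (-0.7071, 0.7071, 3.0000)
after link 2: o_2 = (2.8284, 4.2426, 3.0000)
after link 3: o_3 = (5.6569, 1.4142, 3.0000)
after link 4: o_4 = (10.2782, 1.7929, 6.5355)
after link 5: o_5 = (11.1066, -3.0355, 9.3640)
after link 6: o_6 = (12.1066, -2.0355, 3.7071)

12.107 -2.036 3.707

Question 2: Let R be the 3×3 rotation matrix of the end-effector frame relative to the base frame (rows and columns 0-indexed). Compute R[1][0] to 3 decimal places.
End-effector x-axis (col 0 of R) = (0.5000,0.5000,-0.7071)
R[1][0] = 0.5000

0.500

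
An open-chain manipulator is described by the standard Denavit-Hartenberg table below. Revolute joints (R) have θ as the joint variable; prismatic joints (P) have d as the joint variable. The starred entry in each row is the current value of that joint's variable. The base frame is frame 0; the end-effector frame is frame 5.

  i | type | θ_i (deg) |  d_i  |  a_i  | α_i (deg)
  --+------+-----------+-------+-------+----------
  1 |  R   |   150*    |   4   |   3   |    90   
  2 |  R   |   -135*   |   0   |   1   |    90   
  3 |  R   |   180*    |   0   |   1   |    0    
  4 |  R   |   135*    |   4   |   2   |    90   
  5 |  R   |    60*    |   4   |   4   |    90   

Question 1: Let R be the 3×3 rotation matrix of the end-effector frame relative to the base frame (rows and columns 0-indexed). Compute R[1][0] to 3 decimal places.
-0.737

End-effector x-axis (col 0 of R) = (0.5701,-0.7374,0.3624)
R[1][0] = -0.7374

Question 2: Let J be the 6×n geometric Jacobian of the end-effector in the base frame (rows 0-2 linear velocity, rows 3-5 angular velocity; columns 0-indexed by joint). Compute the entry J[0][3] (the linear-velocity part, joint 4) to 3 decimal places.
axis z_3 = (0.6124,-0.3536,0.7071); lever o_n−o_3 = (1.7424,-7.5379,5.2779)
cross product → J_v[:, 3] = (3.4641,-2.0000,-4.0000)
J_ω[:, 3] = z_3
entry J[0][3] = 3.4641

3.464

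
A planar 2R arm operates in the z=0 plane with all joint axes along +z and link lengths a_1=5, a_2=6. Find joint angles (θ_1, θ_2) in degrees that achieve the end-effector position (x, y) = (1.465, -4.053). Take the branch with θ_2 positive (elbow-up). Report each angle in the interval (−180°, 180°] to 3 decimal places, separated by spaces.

cos θ_2 = (18.5730−5²−6²)/(2·5·6) = -0.7071; θ_2 = 135.0008° (elbow-up)
β = atan2(-4.0530,1.4650) = -70.1271°; ψ = atan2(4.2426,0.7573) = 79.8793°
θ_1 = β − ψ = -150.0063°

-150.006 135.001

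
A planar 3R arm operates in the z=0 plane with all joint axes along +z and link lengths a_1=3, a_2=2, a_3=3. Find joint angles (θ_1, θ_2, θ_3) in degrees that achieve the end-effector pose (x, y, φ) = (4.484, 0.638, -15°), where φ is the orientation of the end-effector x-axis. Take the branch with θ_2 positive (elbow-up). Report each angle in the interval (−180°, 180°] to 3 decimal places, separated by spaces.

wrist centre = target − a_3·(cos φ, sin φ) = (1.5862, 1.4145)
cos θ_2 = (4.5168−3²−2²)/(2·3·2) = -0.7069; θ_2 = 134.9860° (elbow-up)
β = atan2(1.4145,1.5862) = 41.7238°; ψ = atan2(1.4146,1.5861) = 41.7275°
θ_1 = β − ψ = -0.0037°
θ_3 = φ − θ_1 − θ_2 = -149.9823° (wrapped to (-180°,180°])

-0.004 134.986 -149.982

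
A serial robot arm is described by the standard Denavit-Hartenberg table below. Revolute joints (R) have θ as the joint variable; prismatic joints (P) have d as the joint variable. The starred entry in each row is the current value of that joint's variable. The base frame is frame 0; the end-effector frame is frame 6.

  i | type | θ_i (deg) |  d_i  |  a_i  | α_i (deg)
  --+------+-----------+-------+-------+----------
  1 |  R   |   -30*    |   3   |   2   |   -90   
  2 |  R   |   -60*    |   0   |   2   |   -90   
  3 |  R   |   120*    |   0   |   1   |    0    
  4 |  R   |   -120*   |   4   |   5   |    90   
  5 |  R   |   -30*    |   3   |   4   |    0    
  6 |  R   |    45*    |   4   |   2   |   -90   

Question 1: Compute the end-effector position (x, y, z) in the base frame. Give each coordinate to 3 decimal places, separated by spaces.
after link 1: o_1 = (1.7321, -1.0000, 3.0000)
after link 2: o_2 = (2.5981, -1.5000, 4.7321)
after link 3: o_3 = (1.9486, -2.1250, 4.2990)
after link 4: o_4 = (7.1136, -5.1071, 6.6292)
after link 5: o_5 = (8.6136, -2.5090, 10.6292)
after link 6: o_6 = (11.8384, 0.2480, 12.0434)

11.838 0.248 12.043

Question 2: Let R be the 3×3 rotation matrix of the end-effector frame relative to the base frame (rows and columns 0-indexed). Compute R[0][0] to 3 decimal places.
0.612

End-effector x-axis (col 0 of R) = (0.6124,-0.3536,0.7071)
R[0][0] = 0.6124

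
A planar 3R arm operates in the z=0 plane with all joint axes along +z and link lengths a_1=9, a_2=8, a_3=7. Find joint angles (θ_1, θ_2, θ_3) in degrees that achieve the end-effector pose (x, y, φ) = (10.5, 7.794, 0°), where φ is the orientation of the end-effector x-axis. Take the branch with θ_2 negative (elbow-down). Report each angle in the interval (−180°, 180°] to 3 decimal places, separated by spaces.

wrist centre = target − a_3·(cos φ, sin φ) = (3.5000, 7.7940)
cos θ_2 = (72.9964−9²−8²)/(2·9·8) = -0.5000; θ_2 = -120.0016° (elbow-down)
β = atan2(7.7940,3.5000) = 65.8169°; ψ = atan2(-6.9281,4.9998) = -54.1831°
θ_1 = β − ψ = 120.0000°
θ_3 = φ − θ_1 − θ_2 = 0.0016° (wrapped to (-180°,180°])

120.000 -120.002 0.002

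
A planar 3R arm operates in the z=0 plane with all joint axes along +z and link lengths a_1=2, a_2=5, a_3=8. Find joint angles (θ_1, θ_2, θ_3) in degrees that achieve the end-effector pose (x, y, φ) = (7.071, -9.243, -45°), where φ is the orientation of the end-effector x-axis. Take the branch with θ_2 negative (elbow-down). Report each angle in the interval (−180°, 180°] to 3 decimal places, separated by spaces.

wrist centre = target − a_3·(cos φ, sin φ) = (1.4141, -3.5861)
cos θ_2 = (14.8602−2²−5²)/(2·2·5) = -0.7070; θ_2 = -134.9903° (elbow-down)
β = atan2(-3.5861,1.4141) = -68.4789°; ψ = atan2(-3.5361,-1.5349) = -113.4643°
θ_1 = β − ψ = 44.9854°
θ_3 = φ − θ_1 − θ_2 = 45.0049° (wrapped to (-180°,180°])

44.985 -134.990 45.005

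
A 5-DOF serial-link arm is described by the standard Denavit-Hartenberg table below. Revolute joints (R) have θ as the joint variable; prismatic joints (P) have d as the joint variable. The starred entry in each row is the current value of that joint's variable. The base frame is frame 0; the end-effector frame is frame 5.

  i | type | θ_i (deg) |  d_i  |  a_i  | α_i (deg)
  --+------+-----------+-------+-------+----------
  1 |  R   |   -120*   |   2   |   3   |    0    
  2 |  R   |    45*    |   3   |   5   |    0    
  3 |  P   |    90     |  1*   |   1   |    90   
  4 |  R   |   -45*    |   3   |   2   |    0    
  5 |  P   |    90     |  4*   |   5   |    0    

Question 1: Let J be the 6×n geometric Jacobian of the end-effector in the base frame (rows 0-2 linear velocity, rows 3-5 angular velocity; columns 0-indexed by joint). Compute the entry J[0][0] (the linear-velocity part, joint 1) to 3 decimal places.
12.649

axis z_0 = ẑ; lever o_n−o_0 = (7.3528,-12.6493,8.1213)
cross product → J_v[:, 0] = (12.6493,7.3528,-0.0000)
J_ω[:, 0] = z_0
entry J[0][0] = 12.6493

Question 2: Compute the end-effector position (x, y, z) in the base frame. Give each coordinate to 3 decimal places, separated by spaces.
7.353 -12.649 8.121

after link 1: o_1 = (-1.5000, -2.5981, 2.0000)
after link 2: o_2 = (-0.2059, -7.4277, 5.0000)
after link 3: o_3 = (0.7600, -7.1689, 6.0000)
after link 4: o_4 = (2.9025, -9.7006, 4.5858)
after link 5: o_5 = (7.3528, -12.6493, 8.1213)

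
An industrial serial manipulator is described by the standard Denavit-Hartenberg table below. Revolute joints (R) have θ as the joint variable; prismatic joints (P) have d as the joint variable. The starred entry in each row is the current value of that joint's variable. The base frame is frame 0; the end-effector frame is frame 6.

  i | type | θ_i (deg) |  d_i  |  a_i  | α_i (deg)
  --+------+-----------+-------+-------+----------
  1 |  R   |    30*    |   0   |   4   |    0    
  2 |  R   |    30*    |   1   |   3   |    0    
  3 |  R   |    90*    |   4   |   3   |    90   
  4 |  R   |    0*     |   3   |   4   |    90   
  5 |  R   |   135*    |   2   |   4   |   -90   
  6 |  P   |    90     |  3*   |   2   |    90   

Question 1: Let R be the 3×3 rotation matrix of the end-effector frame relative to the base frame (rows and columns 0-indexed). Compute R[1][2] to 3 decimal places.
End-effector z-axis (col 2 of R) = (0.9659,0.2588,0.0000)
R[1][2] = 0.2588

0.259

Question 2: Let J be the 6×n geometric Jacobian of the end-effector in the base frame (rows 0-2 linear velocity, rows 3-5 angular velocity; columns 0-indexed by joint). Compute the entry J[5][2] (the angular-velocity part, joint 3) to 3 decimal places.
axis z_2 = (0.0000,0.0000,1.0000); lever o_n−o_2 = (0.0780,4.2356,4.0000)
cross product → J_v[:, 2] = (-4.2356,0.0780,0.0000)
J_ω[:, 2] = z_2
entry J[5][2] = 1.0000

1.000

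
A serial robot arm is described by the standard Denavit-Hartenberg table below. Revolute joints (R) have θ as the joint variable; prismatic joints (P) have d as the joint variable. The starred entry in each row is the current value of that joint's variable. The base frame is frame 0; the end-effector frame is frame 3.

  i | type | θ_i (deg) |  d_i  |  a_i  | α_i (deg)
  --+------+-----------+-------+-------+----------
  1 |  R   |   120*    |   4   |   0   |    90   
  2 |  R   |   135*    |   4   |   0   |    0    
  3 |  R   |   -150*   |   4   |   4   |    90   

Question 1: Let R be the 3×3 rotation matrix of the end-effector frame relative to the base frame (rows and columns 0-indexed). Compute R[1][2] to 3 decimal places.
End-effector z-axis (col 2 of R) = (0.1294,-0.2241,-0.9659)
R[1][2] = -0.2241

-0.224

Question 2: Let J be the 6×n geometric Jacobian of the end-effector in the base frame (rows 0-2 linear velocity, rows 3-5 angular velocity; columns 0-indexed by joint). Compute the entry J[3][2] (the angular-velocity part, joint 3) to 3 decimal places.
0.866

axis z_2 = (0.8660,0.5000,0.0000); lever o_n−o_2 = (1.5322,5.3461,-1.0353)
cross product → J_v[:, 2] = (-0.5176,0.8966,3.8637)
J_ω[:, 2] = z_2
entry J[3][2] = 0.8660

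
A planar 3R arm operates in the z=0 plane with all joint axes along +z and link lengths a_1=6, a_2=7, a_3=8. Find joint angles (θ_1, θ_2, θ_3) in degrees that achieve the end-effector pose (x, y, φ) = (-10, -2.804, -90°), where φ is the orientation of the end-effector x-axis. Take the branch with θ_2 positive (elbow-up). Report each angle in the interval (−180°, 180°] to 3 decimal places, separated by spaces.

wrist centre = target − a_3·(cos φ, sin φ) = (-10.0000, 5.1960)
cos θ_2 = (126.9984−6²−7²)/(2·6·7) = 0.5000; θ_2 = 60.0012° (elbow-up)
β = atan2(5.1960,-10.0000) = 152.5436°; ψ = atan2(6.0623,9.4999) = 32.5436°
θ_1 = β − ψ = 120.0000°
θ_3 = φ − θ_1 − θ_2 = 89.9988° (wrapped to (-180°,180°])

120.000 60.001 89.999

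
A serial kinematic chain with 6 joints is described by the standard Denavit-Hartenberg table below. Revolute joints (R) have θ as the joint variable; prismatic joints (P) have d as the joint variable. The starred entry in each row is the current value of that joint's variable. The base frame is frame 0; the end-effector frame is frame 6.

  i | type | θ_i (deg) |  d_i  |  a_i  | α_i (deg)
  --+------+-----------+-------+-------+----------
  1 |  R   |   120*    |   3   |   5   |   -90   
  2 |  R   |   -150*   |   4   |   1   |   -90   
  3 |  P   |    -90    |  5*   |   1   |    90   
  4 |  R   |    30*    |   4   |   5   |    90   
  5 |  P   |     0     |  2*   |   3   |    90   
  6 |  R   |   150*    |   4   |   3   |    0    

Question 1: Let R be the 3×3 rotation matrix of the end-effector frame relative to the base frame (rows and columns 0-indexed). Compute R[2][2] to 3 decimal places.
0.500

End-effector z-axis (col 2 of R) = (0.4330,-0.7500,0.5000)
R[2][2] = 0.5000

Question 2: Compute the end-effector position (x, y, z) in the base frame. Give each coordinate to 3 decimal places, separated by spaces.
-13.132 -0.112 7.544

after link 1: o_1 = (-2.5000, 4.3301, 3.0000)
after link 2: o_2 = (-5.5311, 1.5801, 3.5000)
after link 3: o_3 = (-7.6471, 3.2452, 7.8301)
after link 4: o_4 = (-13.7542, 5.1627, 7.9952)
after link 5: o_5 = (-16.8122, 3.2631, 7.7942)
after link 6: o_6 = (-13.1316, -0.1119, 7.5442)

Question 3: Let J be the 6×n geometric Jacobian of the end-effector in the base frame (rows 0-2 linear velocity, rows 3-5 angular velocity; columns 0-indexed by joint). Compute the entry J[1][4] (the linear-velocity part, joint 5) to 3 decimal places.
prismatic axis z_4 = (-0.2165,-0.6250,-0.7500)
J_v[:, 4] = z_4; J_ω[:, 4] = (0,0,0)
entry J[1][4] = -0.6250

-0.625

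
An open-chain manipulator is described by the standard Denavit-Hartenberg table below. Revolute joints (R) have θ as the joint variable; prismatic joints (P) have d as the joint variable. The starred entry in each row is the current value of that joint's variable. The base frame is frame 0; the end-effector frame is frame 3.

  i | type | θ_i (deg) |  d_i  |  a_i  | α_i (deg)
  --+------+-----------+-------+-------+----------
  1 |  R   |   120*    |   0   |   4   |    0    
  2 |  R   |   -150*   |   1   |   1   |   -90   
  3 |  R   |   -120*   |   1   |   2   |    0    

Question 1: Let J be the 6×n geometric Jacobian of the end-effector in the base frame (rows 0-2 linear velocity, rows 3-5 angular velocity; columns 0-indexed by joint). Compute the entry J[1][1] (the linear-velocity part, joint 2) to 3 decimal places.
axis z_1 = (0.0000,0.0000,1.0000); lever o_n−o_1 = (0.5000,0.8660,2.7321)
cross product → J_v[:, 1] = (-0.8660,0.5000,0.0000)
J_ω[:, 1] = z_1
entry J[1][1] = 0.5000

0.500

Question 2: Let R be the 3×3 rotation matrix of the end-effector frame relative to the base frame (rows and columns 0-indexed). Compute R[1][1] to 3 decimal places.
End-effector y-axis (col 1 of R) = (0.7500,-0.4330,0.5000)
R[1][1] = -0.4330

-0.433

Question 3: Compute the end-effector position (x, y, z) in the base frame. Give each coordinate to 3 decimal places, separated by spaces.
after link 1: o_1 = (-2.0000, 3.4641, 0.0000)
after link 2: o_2 = (-1.1340, 2.9641, 1.0000)
after link 3: o_3 = (-1.5000, 4.3301, 2.7321)

-1.500 4.330 2.732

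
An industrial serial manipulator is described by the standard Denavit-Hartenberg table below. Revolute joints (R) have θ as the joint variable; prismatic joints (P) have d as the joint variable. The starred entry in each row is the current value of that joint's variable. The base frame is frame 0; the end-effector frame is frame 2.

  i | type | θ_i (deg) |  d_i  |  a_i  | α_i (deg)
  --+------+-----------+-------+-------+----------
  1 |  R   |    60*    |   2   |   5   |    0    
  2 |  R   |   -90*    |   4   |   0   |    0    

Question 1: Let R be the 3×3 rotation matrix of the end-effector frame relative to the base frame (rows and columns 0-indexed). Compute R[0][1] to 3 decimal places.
End-effector y-axis (col 1 of R) = (0.5000,0.8660,0.0000)
R[0][1] = 0.5000

0.500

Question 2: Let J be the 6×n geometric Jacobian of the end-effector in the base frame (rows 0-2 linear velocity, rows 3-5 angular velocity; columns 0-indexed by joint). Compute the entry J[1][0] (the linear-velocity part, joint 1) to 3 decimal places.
2.500

axis z_0 = ẑ; lever o_n−o_0 = (2.5000,4.3301,6.0000)
cross product → J_v[:, 0] = (-4.3301,2.5000,0.0000)
J_ω[:, 0] = z_0
entry J[1][0] = 2.5000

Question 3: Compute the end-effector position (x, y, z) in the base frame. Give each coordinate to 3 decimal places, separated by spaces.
2.500 4.330 6.000

after link 1: o_1 = (2.5000, 4.3301, 2.0000)
after link 2: o_2 = (2.5000, 4.3301, 6.0000)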